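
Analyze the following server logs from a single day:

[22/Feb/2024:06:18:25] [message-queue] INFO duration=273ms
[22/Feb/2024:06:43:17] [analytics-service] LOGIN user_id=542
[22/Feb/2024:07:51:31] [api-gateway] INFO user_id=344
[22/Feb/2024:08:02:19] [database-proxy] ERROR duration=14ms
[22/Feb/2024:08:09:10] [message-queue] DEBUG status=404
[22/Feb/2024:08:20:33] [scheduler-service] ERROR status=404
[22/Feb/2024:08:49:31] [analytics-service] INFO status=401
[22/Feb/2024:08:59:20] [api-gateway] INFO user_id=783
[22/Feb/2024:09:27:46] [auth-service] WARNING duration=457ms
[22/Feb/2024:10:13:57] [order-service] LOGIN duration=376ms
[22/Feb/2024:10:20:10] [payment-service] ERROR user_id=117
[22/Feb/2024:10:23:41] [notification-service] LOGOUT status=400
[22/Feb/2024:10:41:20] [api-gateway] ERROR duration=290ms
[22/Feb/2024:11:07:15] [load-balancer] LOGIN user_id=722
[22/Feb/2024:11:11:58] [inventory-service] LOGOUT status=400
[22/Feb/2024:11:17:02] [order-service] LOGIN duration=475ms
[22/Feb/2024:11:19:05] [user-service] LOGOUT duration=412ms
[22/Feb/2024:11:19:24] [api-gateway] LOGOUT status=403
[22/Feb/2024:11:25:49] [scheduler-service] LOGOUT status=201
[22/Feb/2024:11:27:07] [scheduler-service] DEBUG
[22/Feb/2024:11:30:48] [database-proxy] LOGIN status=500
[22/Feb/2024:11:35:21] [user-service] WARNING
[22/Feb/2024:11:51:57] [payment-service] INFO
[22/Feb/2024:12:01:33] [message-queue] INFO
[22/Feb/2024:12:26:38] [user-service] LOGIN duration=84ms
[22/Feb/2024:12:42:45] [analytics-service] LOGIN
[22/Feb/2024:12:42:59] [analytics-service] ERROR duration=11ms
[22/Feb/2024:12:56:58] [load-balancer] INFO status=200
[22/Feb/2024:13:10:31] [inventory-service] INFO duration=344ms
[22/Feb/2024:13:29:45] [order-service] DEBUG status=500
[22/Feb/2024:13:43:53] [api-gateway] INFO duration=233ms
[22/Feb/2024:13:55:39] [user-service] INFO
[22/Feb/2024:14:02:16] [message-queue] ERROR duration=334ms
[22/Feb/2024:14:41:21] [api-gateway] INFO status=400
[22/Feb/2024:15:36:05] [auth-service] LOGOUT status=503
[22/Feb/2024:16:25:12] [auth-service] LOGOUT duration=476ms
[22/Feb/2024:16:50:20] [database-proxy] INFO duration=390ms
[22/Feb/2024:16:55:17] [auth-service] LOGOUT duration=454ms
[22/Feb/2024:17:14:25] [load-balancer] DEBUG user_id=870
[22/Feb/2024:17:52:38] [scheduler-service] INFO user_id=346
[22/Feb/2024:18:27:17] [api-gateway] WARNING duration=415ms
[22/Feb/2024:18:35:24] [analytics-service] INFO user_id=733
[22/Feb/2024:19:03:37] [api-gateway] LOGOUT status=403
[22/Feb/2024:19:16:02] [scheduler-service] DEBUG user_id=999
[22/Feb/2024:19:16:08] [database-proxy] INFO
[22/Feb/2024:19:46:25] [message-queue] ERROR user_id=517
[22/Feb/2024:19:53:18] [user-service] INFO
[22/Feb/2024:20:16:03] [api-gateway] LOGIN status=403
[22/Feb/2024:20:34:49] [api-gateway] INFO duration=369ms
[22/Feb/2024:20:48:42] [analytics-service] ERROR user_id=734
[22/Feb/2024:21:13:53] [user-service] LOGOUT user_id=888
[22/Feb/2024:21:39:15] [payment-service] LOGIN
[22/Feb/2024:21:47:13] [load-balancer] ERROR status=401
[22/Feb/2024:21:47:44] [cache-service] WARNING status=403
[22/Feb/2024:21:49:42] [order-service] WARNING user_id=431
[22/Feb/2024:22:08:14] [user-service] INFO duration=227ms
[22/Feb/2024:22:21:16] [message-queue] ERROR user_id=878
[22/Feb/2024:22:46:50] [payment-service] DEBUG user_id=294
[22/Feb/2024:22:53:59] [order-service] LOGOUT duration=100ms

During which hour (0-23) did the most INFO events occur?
13

To find the peak hour:

1. Group all INFO events by hour
2. Count events in each hour
3. Find hour with maximum count
4. Peak hour: 13 (with 3 events)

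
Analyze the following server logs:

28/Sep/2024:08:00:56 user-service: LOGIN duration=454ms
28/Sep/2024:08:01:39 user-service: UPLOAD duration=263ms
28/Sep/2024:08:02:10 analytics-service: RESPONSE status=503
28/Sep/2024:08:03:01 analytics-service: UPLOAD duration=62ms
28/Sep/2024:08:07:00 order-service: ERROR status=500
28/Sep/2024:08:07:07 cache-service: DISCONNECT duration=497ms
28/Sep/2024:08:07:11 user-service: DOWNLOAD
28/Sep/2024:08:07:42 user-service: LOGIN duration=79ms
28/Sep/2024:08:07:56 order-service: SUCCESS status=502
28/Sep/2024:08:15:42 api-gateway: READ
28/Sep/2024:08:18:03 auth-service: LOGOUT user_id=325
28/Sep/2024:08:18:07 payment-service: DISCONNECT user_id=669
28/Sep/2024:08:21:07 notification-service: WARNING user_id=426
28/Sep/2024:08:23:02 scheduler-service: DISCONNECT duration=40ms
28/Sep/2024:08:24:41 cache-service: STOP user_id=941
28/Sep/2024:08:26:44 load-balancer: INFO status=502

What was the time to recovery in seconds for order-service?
56

To calculate recovery time:

1. Find ERROR event for order-service: 28/Sep/2024:08:07:00
2. Find next SUCCESS event for order-service: 28/Sep/2024:08:07:56
3. Recovery time: 28/Sep/2024:08:07:56 - 28/Sep/2024:08:07:00 = 56 seconds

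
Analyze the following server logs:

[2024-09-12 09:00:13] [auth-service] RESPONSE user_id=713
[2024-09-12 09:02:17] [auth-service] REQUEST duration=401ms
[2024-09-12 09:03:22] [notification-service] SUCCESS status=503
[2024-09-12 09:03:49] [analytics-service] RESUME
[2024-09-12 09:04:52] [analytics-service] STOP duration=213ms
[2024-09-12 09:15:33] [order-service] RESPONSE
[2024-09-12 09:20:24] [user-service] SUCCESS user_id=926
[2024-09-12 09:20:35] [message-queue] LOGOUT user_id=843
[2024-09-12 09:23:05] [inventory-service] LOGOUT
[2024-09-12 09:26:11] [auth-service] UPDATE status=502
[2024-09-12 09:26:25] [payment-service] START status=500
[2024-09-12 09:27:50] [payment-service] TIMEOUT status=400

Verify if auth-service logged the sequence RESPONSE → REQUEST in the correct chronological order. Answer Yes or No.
Yes

To verify sequence order:

1. Find all events in sequence RESPONSE → REQUEST for auth-service
2. Extract their timestamps
3. Check if timestamps are in ascending order
4. Result: Yes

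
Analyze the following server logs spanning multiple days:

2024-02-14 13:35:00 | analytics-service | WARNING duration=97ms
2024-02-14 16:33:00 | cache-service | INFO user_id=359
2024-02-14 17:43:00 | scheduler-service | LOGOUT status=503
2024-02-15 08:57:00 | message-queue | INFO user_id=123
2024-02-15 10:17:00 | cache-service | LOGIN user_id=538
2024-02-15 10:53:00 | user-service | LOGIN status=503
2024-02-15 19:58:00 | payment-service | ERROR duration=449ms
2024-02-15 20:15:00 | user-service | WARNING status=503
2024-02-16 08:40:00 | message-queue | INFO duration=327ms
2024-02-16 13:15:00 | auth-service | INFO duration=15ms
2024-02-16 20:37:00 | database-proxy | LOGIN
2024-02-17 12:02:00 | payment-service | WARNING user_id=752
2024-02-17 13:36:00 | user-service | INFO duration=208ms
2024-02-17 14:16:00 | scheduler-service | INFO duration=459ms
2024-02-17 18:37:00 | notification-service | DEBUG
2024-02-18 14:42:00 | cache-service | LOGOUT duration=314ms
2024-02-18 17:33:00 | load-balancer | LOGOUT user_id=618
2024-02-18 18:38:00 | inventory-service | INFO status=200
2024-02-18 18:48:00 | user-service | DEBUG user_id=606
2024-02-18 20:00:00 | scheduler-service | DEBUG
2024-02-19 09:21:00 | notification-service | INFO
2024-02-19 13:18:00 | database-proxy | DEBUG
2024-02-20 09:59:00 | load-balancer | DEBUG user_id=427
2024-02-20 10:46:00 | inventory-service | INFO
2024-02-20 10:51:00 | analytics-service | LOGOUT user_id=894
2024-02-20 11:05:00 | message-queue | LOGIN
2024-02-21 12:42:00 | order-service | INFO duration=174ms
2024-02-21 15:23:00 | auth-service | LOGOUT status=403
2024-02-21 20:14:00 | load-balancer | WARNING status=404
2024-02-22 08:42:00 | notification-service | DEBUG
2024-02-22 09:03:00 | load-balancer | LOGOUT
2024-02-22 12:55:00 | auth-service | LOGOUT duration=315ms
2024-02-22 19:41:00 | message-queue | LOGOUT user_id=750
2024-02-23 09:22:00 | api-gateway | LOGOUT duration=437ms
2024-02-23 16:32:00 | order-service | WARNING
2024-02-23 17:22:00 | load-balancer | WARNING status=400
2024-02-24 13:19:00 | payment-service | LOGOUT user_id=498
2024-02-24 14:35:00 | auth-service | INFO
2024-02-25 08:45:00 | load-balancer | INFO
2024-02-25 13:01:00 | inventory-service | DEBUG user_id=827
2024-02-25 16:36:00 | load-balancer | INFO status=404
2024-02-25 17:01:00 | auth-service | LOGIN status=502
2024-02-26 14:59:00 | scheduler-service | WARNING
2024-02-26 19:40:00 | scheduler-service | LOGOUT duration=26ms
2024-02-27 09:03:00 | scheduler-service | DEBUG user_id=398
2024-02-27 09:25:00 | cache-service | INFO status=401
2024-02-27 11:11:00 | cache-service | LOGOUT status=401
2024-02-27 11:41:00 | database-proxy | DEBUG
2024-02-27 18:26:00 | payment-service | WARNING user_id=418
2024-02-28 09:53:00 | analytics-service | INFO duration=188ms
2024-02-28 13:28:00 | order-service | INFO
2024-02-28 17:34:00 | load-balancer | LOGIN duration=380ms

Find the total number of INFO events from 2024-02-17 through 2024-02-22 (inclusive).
6

To filter by date range:

1. Date range: 2024-02-17 through 2024-02-22, both dates inclusive
2. Filter for INFO events whose date falls in this range
3. Count matching events: 6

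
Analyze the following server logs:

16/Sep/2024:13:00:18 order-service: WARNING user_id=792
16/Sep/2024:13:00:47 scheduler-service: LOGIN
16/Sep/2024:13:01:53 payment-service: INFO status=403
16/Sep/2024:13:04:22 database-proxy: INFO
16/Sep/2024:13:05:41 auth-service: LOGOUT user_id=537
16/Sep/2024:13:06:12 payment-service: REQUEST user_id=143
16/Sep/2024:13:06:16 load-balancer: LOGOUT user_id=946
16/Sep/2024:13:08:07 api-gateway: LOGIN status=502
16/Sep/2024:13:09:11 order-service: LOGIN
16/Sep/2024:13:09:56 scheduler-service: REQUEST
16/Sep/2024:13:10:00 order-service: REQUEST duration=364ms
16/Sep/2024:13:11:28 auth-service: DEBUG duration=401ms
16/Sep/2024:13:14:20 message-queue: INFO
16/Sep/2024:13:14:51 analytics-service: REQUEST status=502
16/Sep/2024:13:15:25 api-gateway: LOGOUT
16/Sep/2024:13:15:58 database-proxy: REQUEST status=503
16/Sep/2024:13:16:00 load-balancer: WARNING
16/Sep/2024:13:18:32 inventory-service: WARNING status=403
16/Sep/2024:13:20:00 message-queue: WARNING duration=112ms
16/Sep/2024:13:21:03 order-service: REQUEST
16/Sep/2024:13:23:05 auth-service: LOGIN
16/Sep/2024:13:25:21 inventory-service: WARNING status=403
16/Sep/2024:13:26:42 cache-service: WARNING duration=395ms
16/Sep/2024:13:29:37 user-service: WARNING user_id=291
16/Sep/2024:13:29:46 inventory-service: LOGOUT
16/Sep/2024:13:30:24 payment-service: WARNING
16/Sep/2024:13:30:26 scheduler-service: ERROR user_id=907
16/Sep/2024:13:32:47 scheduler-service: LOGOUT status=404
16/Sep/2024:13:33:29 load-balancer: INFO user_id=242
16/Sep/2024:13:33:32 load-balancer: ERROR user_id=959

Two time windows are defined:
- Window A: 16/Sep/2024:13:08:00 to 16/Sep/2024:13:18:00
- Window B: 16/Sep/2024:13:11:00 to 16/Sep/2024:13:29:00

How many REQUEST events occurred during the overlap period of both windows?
2

To find overlap events:

1. Window A: 16/Sep/2024:13:08:00 to 16/Sep/2024:13:18:00
2. Window B: 16/Sep/2024:13:11:00 to 16/Sep/2024:13:29:00
3. Overlap period: 16/Sep/2024:13:11:00 to 16/Sep/2024:13:18:00
4. Count REQUEST events in overlap: 2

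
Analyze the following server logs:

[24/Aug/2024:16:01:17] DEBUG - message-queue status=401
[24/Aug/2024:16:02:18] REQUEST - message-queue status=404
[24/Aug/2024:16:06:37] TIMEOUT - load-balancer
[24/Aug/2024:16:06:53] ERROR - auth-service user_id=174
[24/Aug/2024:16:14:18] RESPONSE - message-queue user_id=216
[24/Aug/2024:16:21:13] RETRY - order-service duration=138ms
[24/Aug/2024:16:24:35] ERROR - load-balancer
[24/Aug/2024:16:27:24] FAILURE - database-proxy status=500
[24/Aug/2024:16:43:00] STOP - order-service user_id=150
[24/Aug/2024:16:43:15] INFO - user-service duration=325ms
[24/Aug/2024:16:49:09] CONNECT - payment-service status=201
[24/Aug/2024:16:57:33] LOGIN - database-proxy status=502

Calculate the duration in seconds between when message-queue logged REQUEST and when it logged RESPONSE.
720

To find the time between events:

1. Locate the first REQUEST event for message-queue: 24/Aug/2024:16:02:18
2. Locate the first RESPONSE event for message-queue: 24/Aug/2024:16:14:18
3. Calculate the difference: 24/Aug/2024:16:14:18 - 24/Aug/2024:16:02:18 = 720 seconds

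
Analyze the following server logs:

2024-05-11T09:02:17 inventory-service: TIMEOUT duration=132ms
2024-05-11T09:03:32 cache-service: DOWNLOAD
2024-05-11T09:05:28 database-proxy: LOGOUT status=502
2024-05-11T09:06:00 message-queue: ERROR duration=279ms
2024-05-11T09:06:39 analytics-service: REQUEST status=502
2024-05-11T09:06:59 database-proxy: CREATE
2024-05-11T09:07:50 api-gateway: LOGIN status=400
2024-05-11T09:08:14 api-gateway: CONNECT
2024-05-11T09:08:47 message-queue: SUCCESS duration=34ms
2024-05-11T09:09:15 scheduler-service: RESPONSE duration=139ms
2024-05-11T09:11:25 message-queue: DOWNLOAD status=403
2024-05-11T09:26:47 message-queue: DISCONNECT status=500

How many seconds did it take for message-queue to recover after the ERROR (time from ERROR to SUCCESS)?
167

To calculate recovery time:

1. Find ERROR event for message-queue: 2024-05-11T09:06:00
2. Find next SUCCESS event for message-queue: 2024-05-11T09:08:47
3. Recovery time: 2024-05-11T09:08:47 - 2024-05-11T09:06:00 = 167 seconds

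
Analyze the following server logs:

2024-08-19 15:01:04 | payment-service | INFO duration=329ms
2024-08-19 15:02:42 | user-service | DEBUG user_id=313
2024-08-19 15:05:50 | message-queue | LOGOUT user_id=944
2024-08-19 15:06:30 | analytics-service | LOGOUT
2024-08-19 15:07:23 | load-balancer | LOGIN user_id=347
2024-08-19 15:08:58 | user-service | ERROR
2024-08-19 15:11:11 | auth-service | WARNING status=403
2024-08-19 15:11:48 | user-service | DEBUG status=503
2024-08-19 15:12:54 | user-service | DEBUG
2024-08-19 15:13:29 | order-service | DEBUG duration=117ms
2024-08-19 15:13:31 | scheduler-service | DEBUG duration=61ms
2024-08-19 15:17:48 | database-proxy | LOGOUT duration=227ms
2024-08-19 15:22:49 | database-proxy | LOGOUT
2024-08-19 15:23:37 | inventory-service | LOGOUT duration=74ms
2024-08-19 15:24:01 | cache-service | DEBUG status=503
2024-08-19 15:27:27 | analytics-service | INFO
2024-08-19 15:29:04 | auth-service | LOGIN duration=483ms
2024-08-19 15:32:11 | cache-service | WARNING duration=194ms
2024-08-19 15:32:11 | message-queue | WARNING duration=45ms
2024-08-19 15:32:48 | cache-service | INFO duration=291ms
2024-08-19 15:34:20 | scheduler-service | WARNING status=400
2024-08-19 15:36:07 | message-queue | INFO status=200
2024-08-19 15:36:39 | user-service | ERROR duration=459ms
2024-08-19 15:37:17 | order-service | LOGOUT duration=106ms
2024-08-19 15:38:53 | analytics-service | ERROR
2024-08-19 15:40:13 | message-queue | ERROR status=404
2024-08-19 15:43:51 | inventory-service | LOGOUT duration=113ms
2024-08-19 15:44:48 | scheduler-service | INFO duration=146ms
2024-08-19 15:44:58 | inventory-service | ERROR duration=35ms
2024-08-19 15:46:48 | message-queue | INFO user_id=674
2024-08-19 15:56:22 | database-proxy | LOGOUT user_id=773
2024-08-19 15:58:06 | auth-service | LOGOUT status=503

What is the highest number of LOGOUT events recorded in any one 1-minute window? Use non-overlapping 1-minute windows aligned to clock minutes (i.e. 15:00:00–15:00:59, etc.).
1

To find the burst window:

1. Divide the log period into non-overlapping 1-minute windows starting at 15:00
2. Count LOGOUT events in each window
3. Find the window with maximum count
4. Maximum events in a window: 1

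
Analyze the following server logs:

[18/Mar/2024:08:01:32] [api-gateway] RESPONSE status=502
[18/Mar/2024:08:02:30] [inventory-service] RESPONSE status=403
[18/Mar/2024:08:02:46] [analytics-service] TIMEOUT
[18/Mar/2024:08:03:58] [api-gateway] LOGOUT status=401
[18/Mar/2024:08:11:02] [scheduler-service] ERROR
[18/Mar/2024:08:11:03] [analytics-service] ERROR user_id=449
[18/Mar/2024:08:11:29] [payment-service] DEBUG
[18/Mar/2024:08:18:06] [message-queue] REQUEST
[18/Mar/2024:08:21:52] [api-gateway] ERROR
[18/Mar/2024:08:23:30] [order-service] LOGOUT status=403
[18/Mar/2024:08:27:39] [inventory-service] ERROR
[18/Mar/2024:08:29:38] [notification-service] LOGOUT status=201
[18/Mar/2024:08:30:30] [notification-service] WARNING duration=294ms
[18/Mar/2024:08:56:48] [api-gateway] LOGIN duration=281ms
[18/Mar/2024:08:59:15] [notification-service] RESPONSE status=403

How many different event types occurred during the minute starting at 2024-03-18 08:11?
2

To count unique event types:

1. Filter events in the minute starting at 2024-03-18 08:11
2. Extract event types from matching entries
3. Count unique types: 2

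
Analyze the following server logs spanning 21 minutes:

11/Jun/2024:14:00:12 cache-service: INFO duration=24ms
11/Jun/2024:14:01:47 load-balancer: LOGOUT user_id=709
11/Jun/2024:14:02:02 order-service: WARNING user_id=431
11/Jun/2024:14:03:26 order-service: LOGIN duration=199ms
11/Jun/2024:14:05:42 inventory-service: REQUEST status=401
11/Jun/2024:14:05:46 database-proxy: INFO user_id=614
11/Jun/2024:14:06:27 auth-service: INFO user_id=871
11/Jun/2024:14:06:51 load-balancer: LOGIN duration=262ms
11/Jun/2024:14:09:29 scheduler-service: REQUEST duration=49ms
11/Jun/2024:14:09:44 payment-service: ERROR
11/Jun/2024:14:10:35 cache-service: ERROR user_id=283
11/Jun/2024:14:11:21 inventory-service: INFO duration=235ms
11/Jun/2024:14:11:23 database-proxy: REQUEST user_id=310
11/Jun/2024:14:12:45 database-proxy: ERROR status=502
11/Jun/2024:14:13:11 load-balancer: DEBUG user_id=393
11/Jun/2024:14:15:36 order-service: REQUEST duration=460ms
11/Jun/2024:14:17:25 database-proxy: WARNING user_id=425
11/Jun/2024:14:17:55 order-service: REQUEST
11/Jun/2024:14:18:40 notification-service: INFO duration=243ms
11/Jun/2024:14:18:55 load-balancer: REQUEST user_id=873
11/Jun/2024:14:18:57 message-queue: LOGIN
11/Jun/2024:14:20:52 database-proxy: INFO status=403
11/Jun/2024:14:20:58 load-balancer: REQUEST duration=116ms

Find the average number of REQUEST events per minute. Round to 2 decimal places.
0.33

To calculate the rate:

1. Count total REQUEST events: 7
2. Total time period: 21 minutes
3. Rate = 7 / 21 = 0.33 events per minute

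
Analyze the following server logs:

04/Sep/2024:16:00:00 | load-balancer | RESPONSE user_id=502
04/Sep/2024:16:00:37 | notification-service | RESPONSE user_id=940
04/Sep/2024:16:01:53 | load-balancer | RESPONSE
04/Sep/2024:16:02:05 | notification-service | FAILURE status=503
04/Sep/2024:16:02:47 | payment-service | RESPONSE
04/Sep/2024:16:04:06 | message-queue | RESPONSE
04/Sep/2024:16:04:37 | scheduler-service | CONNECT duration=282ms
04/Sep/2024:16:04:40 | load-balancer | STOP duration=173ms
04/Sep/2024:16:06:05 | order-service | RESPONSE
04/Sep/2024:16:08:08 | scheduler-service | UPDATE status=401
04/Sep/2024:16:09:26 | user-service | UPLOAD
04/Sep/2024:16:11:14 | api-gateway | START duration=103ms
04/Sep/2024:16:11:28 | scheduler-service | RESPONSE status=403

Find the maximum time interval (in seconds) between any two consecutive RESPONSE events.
323

To find the longest gap:

1. Extract all RESPONSE events in chronological order
2. Calculate time differences between consecutive events
3. Find the maximum difference
4. Longest gap: 323 seconds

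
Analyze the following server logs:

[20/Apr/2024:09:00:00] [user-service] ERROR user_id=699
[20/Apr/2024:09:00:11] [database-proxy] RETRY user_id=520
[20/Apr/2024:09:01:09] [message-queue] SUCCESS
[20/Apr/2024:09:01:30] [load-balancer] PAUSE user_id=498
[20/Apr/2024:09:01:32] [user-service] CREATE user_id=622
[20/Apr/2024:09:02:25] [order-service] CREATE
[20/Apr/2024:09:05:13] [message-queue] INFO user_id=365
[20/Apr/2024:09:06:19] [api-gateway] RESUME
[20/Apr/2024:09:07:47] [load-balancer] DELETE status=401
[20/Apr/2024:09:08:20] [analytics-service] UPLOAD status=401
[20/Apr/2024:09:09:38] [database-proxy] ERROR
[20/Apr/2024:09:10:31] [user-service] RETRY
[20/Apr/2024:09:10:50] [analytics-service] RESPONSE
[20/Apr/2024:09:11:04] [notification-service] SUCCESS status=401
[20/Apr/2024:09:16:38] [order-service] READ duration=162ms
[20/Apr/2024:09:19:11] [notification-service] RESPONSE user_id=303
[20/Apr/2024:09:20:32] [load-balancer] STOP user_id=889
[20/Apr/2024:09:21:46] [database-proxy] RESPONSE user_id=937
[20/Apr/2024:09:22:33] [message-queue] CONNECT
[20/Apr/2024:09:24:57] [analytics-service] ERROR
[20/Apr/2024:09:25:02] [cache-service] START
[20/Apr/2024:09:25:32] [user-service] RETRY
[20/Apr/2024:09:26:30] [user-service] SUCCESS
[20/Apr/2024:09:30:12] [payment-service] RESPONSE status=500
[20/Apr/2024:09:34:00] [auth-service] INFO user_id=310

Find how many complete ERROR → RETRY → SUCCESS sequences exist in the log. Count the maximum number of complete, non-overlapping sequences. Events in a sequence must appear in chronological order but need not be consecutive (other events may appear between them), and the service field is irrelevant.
3

To count sequences:

1. Look for pattern: ERROR → RETRY → SUCCESS
2. Greedily scan the log in chronological order, matching each sequence element in turn (ignoring service)
3. Each time the full pattern completes, increment the count and restart matching from the next event
4. Complete non-overlapping sequences found: 3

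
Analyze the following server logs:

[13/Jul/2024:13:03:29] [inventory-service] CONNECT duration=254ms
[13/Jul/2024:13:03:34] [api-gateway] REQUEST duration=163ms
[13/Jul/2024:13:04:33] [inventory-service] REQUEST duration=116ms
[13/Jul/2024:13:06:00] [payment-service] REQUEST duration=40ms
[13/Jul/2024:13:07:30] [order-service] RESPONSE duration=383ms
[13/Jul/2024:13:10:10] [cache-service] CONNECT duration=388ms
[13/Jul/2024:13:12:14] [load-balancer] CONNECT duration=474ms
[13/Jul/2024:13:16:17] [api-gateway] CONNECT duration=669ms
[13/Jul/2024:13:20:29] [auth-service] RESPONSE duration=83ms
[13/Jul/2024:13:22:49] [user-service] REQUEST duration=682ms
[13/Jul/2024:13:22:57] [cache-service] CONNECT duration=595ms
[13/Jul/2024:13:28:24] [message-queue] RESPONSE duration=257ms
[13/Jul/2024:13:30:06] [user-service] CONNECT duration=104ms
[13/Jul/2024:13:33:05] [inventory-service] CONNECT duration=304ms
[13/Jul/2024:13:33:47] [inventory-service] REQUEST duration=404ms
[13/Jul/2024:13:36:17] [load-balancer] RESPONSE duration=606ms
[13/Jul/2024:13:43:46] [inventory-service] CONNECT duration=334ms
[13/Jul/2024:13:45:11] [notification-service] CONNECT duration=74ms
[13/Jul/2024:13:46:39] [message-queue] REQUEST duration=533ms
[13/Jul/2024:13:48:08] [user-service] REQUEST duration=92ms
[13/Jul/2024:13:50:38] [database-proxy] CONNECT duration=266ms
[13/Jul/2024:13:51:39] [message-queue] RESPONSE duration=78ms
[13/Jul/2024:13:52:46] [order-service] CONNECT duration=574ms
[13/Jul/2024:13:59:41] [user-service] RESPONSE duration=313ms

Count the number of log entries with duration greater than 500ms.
6

To count timeouts:

1. Threshold: 500ms
2. Extract duration from each log entry
3. Count entries where duration > 500
4. Timeout count: 6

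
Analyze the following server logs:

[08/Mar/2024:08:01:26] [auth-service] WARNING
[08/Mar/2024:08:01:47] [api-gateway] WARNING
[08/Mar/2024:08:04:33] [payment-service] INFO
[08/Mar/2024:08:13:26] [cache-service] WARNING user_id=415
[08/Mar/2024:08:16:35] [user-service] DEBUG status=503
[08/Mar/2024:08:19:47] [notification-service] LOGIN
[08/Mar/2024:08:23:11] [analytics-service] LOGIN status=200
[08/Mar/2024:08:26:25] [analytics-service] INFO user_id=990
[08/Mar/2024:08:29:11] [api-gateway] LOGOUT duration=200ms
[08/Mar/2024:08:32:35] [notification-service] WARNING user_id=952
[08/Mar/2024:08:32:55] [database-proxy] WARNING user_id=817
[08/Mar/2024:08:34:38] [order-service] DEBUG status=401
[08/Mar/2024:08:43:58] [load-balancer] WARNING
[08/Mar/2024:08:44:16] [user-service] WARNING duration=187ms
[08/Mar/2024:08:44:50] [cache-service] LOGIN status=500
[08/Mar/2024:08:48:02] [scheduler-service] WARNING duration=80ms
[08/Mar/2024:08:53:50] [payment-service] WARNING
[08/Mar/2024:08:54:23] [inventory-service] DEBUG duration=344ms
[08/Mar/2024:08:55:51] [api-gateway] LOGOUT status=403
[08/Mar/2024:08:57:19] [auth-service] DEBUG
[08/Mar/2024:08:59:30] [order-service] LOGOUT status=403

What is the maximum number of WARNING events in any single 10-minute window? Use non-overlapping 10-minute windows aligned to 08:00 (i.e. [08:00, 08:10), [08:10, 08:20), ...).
3

To find the burst window:

1. Divide the log period into non-overlapping 10-minute windows starting at 08:00
2. Count WARNING events in each window
3. Find the window with maximum count
4. Maximum events in a window: 3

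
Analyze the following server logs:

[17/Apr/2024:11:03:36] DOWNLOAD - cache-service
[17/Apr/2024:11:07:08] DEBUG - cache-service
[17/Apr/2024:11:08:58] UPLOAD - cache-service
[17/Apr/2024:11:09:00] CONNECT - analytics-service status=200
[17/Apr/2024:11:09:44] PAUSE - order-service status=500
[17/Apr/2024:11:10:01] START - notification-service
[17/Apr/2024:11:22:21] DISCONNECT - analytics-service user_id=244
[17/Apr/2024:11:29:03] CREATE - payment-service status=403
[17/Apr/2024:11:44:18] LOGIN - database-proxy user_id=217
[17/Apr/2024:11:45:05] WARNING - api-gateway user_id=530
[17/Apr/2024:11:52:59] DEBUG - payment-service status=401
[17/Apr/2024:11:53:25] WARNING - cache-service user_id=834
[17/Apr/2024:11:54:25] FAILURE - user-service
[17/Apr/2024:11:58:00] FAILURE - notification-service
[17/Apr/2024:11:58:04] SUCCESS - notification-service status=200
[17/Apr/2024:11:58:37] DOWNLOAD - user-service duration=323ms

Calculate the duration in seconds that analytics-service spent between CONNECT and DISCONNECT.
801

To calculate state duration:

1. Find CONNECT event for analytics-service: 17/Apr/2024:11:09:00
2. Find DISCONNECT event for analytics-service: 17/Apr/2024:11:22:21
3. Calculate duration: 17/Apr/2024:11:22:21 - 17/Apr/2024:11:09:00 = 801 seconds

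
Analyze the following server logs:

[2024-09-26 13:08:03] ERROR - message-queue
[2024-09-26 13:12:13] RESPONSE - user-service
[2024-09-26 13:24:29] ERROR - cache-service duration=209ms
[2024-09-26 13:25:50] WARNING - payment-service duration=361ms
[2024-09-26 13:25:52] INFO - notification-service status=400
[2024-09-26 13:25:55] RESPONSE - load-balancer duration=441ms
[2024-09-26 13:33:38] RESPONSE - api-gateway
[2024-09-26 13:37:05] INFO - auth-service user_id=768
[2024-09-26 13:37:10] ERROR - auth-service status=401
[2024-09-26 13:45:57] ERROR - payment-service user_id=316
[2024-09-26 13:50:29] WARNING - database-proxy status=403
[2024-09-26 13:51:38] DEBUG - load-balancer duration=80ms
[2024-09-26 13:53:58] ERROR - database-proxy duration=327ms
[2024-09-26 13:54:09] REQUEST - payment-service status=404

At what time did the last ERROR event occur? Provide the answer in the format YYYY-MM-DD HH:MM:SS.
2024-09-26 13:53:58

To find the last event:

1. Filter for all ERROR events
2. Sort by timestamp
3. Select the last one
4. Timestamp: 2024-09-26 13:53:58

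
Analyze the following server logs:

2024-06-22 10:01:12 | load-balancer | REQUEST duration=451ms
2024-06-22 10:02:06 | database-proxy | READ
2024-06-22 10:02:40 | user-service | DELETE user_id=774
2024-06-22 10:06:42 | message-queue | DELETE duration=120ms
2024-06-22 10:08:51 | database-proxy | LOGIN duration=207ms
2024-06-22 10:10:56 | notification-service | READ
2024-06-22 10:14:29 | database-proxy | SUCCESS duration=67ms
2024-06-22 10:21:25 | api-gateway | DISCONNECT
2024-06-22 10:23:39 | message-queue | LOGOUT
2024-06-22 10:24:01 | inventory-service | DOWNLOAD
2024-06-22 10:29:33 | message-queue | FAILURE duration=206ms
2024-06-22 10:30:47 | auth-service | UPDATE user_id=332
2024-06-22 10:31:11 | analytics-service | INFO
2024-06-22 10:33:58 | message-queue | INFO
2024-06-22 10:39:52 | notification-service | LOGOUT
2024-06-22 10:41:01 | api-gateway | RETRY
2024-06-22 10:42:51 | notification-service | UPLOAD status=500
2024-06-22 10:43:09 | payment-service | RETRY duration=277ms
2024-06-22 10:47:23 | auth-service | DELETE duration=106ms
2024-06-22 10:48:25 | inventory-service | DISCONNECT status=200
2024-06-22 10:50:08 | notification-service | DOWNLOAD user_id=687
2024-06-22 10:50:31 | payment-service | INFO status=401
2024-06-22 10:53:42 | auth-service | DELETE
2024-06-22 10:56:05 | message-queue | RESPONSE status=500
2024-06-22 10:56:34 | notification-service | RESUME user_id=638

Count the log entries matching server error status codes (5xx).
2

To find matching entries:

1. Pattern to match: server error status codes (5xx)
2. Scan each log entry for the pattern
3. Count matches: 2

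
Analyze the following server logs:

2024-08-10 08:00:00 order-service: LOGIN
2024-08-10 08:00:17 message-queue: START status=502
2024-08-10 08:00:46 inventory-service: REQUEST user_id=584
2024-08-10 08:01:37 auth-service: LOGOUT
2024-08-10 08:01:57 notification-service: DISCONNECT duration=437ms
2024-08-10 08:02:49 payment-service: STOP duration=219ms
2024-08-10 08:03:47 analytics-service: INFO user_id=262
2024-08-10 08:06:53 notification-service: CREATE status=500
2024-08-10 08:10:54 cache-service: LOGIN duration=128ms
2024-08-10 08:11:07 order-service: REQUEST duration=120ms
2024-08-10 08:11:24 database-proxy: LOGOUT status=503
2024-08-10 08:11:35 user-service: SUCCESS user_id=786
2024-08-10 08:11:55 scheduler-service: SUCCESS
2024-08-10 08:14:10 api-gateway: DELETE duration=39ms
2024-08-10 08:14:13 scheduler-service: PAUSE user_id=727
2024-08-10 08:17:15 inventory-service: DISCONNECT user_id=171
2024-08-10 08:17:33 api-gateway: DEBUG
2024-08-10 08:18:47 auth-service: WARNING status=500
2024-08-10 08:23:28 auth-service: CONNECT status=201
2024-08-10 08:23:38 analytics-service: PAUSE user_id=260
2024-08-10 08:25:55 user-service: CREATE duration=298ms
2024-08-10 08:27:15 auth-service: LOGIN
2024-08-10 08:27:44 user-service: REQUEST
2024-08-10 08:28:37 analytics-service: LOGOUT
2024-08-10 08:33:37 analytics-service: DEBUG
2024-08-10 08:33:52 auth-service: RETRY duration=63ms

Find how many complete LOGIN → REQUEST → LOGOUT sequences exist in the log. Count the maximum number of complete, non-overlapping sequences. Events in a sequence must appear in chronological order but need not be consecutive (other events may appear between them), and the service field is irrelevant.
3

To count sequences:

1. Look for pattern: LOGIN → REQUEST → LOGOUT
2. Greedily scan the log in chronological order, matching each sequence element in turn (ignoring service)
3. Each time the full pattern completes, increment the count and restart matching from the next event
4. Complete non-overlapping sequences found: 3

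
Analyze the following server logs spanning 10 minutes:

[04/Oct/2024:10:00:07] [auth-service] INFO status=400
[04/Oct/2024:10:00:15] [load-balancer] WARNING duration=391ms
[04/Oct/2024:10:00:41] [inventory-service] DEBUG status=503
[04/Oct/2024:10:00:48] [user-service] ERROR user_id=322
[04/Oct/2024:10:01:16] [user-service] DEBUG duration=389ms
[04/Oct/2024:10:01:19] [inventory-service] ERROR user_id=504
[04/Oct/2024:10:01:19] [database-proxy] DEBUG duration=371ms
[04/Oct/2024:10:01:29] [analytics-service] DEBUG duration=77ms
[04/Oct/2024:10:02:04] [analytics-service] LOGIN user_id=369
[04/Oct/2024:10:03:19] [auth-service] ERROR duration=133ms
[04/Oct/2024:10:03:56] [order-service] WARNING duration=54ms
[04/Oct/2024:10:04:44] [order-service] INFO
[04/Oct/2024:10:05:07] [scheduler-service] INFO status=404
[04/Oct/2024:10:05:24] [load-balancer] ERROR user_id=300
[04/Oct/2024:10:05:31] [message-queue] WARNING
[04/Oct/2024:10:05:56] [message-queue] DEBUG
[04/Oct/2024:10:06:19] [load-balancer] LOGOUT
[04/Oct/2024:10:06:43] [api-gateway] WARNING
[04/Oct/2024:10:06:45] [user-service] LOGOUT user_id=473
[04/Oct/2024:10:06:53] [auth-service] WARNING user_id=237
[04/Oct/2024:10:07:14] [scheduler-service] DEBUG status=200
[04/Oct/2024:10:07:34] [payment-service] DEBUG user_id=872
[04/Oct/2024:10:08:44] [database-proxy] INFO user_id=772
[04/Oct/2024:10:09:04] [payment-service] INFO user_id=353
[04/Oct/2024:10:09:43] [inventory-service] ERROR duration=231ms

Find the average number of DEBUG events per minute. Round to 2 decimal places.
0.7

To calculate the rate:

1. Count total DEBUG events: 7
2. Total time period: 10 minutes
3. Rate = 7 / 10 = 0.7 events per minute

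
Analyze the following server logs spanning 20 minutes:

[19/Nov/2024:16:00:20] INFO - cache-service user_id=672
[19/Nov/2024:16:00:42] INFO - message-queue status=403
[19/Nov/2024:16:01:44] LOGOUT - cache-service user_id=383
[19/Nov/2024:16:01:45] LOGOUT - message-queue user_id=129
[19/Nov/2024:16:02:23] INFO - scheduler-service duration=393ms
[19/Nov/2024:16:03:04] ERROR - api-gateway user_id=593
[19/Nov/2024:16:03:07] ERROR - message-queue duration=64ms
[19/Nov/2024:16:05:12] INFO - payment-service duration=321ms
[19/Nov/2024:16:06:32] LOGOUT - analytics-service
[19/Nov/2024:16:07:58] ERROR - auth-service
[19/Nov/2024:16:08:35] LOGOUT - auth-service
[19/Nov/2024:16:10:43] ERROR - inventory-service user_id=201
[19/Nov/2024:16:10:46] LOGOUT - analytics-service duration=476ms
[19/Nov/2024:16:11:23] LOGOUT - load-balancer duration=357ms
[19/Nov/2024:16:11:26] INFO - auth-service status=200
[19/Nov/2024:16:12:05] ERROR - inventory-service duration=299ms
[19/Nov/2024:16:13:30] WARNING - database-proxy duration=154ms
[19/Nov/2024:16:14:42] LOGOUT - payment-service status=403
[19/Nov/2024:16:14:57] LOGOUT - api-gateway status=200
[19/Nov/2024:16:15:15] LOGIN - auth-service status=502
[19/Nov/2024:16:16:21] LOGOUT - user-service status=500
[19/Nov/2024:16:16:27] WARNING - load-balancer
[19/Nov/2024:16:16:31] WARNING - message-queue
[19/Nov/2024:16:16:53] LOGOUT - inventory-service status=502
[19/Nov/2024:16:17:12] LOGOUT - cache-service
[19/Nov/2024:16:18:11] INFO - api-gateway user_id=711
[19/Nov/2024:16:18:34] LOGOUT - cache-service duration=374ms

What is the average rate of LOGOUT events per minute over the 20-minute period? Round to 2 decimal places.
0.6

To calculate the rate:

1. Count total LOGOUT events: 12
2. Total time period: 20 minutes
3. Rate = 12 / 20 = 0.6 events per minute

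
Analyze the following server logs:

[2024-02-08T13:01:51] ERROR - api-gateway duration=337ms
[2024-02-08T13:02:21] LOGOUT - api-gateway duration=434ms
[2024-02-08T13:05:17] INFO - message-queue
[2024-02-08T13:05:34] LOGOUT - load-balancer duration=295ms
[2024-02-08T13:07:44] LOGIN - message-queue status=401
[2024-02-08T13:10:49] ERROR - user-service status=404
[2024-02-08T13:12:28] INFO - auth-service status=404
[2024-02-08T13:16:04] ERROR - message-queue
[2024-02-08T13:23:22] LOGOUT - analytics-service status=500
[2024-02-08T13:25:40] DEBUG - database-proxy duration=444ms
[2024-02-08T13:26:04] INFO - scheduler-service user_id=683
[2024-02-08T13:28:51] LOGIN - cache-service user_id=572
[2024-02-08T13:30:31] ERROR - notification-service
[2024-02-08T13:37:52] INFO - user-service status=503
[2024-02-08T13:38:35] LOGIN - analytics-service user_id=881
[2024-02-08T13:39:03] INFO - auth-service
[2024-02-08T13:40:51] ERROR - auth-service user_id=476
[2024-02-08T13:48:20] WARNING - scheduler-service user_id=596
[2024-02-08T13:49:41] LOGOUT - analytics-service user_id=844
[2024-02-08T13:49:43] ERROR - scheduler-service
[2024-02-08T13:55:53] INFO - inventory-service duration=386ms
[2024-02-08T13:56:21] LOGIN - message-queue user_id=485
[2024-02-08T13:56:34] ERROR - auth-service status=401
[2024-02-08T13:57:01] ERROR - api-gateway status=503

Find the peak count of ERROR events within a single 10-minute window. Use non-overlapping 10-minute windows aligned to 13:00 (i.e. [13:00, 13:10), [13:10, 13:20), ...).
2

To find the burst window:

1. Divide the log period into non-overlapping 10-minute windows starting at 13:00
2. Count ERROR events in each window
3. Find the window with maximum count
4. Maximum events in a window: 2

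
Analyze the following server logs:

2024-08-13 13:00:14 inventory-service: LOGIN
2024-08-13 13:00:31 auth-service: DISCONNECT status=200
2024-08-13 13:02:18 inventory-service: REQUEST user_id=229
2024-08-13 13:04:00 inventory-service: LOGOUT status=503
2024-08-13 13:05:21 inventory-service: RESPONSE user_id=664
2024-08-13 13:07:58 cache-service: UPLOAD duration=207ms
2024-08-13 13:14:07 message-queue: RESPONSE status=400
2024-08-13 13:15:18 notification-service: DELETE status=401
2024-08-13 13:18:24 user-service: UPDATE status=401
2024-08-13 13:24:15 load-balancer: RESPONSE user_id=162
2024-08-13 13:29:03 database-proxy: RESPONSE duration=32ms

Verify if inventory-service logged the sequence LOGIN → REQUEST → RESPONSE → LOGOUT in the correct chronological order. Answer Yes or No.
No

To verify sequence order:

1. Find all events in sequence LOGIN → REQUEST → RESPONSE → LOGOUT for inventory-service
2. Extract their timestamps
3. Check if timestamps are in ascending order
4. Result: No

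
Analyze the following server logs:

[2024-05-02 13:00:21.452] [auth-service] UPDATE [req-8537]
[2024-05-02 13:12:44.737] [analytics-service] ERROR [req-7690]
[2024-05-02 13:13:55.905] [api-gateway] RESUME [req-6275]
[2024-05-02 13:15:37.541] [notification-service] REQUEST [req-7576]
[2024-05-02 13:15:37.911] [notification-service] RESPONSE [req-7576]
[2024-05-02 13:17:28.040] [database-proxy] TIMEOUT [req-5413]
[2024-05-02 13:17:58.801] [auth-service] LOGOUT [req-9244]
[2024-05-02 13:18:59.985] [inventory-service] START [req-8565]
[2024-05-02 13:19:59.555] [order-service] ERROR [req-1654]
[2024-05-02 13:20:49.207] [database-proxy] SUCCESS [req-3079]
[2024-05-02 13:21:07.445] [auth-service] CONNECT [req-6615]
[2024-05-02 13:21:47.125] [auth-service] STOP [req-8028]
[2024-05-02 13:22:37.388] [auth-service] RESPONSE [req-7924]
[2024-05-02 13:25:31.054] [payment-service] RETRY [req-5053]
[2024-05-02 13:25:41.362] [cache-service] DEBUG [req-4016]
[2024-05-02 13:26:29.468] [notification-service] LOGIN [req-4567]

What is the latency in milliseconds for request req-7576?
370

To calculate latency:

1. Find REQUEST with id req-7576: 2024-05-02 13:15:37.541
2. Find RESPONSE with id req-7576: 2024-05-02 13:15:37.911
3. Latency: 2024-05-02 13:15:37.911 - 2024-05-02 13:15:37.541 = 370ms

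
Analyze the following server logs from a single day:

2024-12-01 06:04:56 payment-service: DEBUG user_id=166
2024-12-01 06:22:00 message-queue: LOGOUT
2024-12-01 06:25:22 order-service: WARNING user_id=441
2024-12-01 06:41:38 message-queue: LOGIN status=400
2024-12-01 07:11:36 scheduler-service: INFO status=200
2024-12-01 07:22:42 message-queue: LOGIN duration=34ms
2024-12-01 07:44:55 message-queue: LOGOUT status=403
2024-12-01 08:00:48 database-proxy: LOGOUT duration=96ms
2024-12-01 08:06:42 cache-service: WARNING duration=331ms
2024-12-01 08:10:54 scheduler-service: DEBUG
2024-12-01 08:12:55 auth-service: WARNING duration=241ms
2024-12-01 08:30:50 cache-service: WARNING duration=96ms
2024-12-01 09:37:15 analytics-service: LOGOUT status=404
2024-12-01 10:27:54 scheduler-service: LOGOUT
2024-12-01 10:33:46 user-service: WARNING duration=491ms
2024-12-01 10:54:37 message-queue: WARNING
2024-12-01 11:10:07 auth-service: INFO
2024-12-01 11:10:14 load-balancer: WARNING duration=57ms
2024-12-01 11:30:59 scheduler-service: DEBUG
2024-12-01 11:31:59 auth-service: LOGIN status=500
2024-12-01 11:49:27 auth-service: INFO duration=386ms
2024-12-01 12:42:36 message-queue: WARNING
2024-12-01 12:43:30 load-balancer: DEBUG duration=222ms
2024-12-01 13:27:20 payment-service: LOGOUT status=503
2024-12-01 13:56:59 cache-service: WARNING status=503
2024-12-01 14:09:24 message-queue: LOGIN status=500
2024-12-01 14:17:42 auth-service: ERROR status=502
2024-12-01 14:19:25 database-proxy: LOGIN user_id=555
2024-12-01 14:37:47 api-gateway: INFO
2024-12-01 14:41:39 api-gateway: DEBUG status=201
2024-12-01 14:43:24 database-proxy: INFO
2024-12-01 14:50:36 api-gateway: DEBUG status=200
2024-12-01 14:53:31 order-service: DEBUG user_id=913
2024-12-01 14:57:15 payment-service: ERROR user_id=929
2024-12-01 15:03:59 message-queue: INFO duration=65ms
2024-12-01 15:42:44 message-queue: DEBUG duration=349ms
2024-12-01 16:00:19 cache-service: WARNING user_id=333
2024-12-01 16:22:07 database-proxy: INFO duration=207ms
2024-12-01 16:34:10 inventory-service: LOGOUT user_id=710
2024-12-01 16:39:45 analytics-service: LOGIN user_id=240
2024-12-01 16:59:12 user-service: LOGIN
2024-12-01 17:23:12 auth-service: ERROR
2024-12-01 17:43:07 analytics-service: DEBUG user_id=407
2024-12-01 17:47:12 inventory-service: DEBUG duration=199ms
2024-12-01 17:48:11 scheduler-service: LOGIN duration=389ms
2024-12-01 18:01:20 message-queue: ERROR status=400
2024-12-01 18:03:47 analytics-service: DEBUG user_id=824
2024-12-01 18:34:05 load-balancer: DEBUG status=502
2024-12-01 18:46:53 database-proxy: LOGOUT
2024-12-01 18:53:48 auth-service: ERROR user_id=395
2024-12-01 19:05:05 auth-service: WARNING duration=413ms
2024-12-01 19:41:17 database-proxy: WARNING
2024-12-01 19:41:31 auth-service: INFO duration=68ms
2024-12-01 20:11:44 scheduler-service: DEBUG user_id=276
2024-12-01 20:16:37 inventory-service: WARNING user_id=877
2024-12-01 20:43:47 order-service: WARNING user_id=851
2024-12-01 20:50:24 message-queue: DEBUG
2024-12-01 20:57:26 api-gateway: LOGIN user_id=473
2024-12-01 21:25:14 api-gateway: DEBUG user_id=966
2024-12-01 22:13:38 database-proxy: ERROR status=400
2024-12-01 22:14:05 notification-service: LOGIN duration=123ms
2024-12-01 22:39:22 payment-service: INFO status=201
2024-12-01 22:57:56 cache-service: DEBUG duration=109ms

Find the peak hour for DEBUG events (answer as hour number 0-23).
14

To find the peak hour:

1. Group all DEBUG events by hour
2. Count events in each hour
3. Find hour with maximum count
4. Peak hour: 14 (with 3 events)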